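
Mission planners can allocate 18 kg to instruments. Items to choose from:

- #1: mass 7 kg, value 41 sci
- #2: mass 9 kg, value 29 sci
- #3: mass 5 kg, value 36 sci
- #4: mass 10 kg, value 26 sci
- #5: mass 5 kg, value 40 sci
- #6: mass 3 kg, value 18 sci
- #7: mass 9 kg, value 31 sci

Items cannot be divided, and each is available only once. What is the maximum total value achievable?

Check high-value combinations within 18 kg:
- #1+#3+#5: mass 7+5+5=17, value 41+36+40=117
- #1+#5+#6: mass 7+5+3=15, value 41+40+18=99
- #1+#3+#6: mass 7+5+3=15, value 41+36+18=95
Best: 117 sci.

117 sci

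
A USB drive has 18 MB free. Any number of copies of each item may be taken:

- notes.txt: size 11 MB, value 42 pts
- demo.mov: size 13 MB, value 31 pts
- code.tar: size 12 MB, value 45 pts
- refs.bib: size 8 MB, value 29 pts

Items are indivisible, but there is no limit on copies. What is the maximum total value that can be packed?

58 pts

Best value-per-unit is notes.txt at 42/11; filling with it alone gives 1×42 = 42.
Optimal mix: 2×refs.bib → size 16, value 58.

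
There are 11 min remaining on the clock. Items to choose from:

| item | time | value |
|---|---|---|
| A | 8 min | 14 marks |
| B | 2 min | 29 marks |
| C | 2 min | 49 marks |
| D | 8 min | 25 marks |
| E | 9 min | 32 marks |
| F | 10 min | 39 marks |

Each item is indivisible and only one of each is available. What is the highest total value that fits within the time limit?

81 marks

This is a 0/1 knapsack; check combinations near the capacity.
- C+E: time 2+9=11, value 49+32=81
- B+C: time 2+2=4, value 29+49=78
- C+D: time 2+8=10, value 49+25=74
- A+C: time 8+2=10, value 14+49=63
Best: 81 marks.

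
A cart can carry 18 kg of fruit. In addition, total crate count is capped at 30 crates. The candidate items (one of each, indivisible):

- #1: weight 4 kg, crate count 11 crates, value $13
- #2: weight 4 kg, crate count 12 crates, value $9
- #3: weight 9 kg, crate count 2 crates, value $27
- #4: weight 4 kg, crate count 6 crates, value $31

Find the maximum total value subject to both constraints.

Feasible sets respecting both limits:
- #1+#3+#4: weight 17, crate count 19, value 71
- #2+#3+#4: weight 17, crate count 20, value 67
- #3+#4: weight 13, crate count 8, value 58
- #1+#2+#4: weight 12, crate count 29, value 53
Best: $71.

$71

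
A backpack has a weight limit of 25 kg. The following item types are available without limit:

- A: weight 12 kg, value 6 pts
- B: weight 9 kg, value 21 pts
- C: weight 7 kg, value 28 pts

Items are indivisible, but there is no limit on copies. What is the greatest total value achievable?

Best value-per-unit is C at 28/7, and filling with it alone uses weight 3×7=21. No mix of the others beats 3×28 = 84.

84 pts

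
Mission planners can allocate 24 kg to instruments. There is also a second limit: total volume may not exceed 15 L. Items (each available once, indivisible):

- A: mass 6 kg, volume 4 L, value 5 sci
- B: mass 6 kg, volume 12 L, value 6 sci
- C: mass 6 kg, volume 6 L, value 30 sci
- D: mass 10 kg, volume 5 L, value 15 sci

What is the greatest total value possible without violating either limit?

50 sci

Feasible sets respecting both limits:
- A+C+D: mass 22, volume 15, value 50
- C+D: mass 16, volume 11, value 45
- A+C: mass 12, volume 10, value 35
Best: 50 sci.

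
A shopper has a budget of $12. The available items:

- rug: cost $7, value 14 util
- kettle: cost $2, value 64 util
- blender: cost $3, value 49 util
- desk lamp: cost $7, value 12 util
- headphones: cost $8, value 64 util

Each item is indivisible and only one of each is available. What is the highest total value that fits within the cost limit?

128 util

Check high-value combinations within $12:
- kettle+headphones: cost 2+8=10, value 64+64=128
- rug+kettle+blender: cost 7+2+3=12, value 14+64+49=127
- kettle+blender+desk lamp: cost 2+3+7=12, value 64+49+12=125
Best: 128 util.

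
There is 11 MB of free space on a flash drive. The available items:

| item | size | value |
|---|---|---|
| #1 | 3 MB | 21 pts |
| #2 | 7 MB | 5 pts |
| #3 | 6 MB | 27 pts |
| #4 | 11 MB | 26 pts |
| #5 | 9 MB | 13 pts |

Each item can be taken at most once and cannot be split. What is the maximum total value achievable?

Check high-value combinations within 11 MB:
- #1+#3: size 3+6=9, value 21+27=48
- #3: size 6, value 27
- #1+#2: size 3+7=10, value 21+5=26
- #4: size 11, value 26
Best: 48 pts.

48 pts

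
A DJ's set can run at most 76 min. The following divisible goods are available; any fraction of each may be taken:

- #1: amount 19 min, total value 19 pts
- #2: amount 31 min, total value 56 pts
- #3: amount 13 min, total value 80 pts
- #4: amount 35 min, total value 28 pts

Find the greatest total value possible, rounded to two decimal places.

165.40

Take in order of value per unit:
- #3 (80/13 per unit): all 13 → value 80, running total 80.00
- #2 (56/31 per unit): all 31 → value 56, running total 136.00
- #1 (19/19 per unit): all 19 → value 19, running total 155.00
- #4 (28/35 per unit): 13 of 35 → value 13×28/35 = 10.4000, running total 165.40
Total 165.40.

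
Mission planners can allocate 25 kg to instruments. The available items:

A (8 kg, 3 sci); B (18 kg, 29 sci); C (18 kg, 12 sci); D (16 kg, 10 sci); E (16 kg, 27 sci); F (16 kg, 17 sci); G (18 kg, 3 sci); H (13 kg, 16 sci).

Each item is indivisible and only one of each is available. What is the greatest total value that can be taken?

Check high-value combinations within 25 kg:
- A+E: mass 8+16=24, value 3+27=30
- B: mass 18, value 29
- E: mass 16, value 27
- A+F: mass 8+16=24, value 3+17=20
Best: 30 sci.

30 sci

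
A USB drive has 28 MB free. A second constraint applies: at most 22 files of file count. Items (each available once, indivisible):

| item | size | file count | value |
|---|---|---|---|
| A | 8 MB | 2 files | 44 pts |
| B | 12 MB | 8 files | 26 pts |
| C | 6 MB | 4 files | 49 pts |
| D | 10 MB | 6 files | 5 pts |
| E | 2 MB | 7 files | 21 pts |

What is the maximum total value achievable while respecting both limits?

140 pts

Feasible sets respecting both limits:
- A+B+C+E: size 28, file count 21, value 140
- A+B+C: size 26, file count 14, value 119
- A+C+D+E: size 26, file count 19, value 119
- A+C+E: size 16, file count 13, value 114
Best: 140 pts.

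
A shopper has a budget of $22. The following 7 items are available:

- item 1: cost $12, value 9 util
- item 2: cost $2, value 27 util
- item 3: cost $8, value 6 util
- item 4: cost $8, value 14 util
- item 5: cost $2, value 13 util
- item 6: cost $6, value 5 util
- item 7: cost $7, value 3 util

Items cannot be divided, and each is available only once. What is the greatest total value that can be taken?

60 util

Check high-value combinations within $22:
- item 2+item 3+item 4+item 5: cost 2+8+8+2=20, value 27+6+14+13=60
- item 2+item 4+item 5+item 6: cost 2+8+2+6=18, value 27+14+13+5=59
- item 2+item 4+item 5+item 7: cost 2+8+2+7=19, value 27+14+13+3=57
- item 2+item 4+item 5: cost 2+8+2=12, value 27+14+13=54
- item 1+item 2+item 5+item 6: cost 12+2+2+6=22, value 9+27+13+5=54
Best: 60 util.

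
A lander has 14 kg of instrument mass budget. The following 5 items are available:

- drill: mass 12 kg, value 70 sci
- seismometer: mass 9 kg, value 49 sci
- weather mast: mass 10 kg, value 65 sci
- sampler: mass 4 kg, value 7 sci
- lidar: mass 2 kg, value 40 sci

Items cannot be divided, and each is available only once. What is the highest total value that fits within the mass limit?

Check high-value combinations within 14 kg:
- drill+lidar: mass 12+2=14, value 70+40=110
- weather mast+lidar: mass 10+2=12, value 65+40=105
- seismometer+lidar: mass 9+2=11, value 49+40=89
- weather mast+sampler: mass 10+4=14, value 65+7=72
- drill: mass 12, value 70
Best: 110 sci.

110 sci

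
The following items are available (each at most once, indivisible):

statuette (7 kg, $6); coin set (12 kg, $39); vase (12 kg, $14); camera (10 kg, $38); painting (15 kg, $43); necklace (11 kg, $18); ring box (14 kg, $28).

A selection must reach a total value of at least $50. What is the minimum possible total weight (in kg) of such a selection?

Subsets with value ≥ 50, sorted by total weight:
- camera+necklace: weight 21, value 56
- coin set+camera: weight 22, value 77
Minimum weight: 21 kg.

21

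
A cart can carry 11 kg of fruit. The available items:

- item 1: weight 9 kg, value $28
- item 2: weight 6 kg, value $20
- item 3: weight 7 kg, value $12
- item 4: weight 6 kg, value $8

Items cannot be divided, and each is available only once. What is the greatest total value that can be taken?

Check high-value combinations within 11 kg:
- item 1: weight 9, value 28
- item 2: weight 6, value 20
- item 3: weight 7, value 12
- item 4: weight 6, value 8
Best: $28.

$28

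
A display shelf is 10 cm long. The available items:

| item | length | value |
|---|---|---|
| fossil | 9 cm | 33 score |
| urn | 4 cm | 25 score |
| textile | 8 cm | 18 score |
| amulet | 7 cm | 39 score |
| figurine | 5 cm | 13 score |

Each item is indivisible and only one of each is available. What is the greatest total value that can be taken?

39 score

Check high-value combinations within 10 cm:
- amulet: length 7, value 39
- urn+figurine: length 4+5=9, value 25+13=38
- fossil: length 9, value 33
- urn: length 4, value 25
- textile: length 8, value 18
Best: 39 score.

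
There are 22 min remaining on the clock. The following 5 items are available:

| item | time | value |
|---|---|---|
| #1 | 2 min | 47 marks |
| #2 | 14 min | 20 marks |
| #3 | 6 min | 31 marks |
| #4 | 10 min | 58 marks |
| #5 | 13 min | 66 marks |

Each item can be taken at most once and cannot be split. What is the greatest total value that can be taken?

Check high-value combinations within 22 min:
- #1+#3+#5: time 2+6+13=21, value 47+31+66=144
- #1+#3+#4: time 2+6+10=18, value 47+31+58=136
- #1+#5: time 2+13=15, value 47+66=113
Best: 144 marks.

144 marks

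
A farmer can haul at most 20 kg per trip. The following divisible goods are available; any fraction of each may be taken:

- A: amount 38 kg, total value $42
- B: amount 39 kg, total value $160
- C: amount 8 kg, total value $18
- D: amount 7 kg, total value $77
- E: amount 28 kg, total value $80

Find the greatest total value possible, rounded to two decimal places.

130.33

Take in order of value per unit:
- D (77/7 per unit): all 7 → value 77, running total 77.00
- B (160/39 per unit): 13 of 39 → value 13×160/39 = 53.3333, running total 130.33
Total 130.33.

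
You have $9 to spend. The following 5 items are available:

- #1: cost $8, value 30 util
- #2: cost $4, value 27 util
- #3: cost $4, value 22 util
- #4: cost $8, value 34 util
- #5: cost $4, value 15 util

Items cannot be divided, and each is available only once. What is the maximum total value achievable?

This is a 0/1 knapsack; check combinations near the capacity.
- #2+#3: cost 4+4=8, value 27+22=49
- #2+#5: cost 4+4=8, value 27+15=42
- #3+#5: cost 4+4=8, value 22+15=37
- #4: cost 8, value 34
Best: 49 util.

49 util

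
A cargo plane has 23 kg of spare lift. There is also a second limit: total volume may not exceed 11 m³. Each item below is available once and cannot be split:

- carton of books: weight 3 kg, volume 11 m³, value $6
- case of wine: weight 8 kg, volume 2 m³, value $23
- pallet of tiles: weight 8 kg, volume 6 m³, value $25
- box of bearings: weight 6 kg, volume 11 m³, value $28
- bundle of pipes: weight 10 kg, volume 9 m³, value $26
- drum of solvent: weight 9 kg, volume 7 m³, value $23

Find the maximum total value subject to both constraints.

Feasible sets respecting both limits:
- case of wine+bundle of pipes: weight 18, volume 11, value 49
- case of wine+pallet of tiles: weight 16, volume 8, value 48
- case of wine+drum of solvent: weight 17, volume 9, value 46
Best: $49.

$49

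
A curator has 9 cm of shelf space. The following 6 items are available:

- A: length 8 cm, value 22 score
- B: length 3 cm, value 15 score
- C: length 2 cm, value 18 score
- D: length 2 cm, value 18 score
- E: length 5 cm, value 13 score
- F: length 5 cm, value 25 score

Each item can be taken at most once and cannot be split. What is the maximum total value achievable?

61 score

Check high-value combinations within 9 cm:
- C+D+F: length 2+2+5=9, value 18+18+25=61
- B+C+D: length 3+2+2=7, value 15+18+18=51
- C+D+E: length 2+2+5=9, value 18+18+13=49
Best: 61 score.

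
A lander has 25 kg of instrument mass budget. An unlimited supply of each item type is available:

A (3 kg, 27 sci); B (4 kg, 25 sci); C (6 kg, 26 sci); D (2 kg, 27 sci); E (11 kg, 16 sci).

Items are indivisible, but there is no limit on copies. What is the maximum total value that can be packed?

Best value-per-unit is D at 27/2; filling with it alone gives 12×27 = 324.
Optimal mix: 1×A + 11×D → mass 25, value 324.

324 sci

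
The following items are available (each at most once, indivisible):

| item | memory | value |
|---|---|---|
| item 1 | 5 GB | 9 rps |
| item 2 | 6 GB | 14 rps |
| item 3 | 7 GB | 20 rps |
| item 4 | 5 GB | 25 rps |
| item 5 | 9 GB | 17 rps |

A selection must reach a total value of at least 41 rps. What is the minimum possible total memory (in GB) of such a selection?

12

Subsets with value ≥ 41, sorted by total memory:
- item 3+item 4: memory 12, value 45
- item 4+item 5: memory 14, value 42
- item 1+item 2+item 4: memory 16, value 48
Minimum memory: 12 GB.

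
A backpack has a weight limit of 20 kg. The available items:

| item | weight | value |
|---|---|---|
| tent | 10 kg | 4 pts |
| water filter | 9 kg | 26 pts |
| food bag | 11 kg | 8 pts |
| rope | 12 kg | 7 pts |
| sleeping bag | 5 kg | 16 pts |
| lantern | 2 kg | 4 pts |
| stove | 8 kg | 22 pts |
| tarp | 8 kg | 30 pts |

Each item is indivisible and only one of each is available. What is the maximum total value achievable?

60 pts

Check high-value combinations within 20 kg:
- water filter+lantern+tarp: weight 9+2+8=19, value 26+4+30=60
- water filter+tarp: weight 9+8=17, value 26+30=56
- lantern+stove+tarp: weight 2+8+8=18, value 4+22+30=56
- stove+tarp: weight 8+8=16, value 22+30=52
Best: 60 pts.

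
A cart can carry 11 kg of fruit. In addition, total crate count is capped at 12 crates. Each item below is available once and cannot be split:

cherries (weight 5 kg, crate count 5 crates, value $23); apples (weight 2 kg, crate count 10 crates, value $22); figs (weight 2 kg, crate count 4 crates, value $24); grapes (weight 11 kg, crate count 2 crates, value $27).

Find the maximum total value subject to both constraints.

$47

Feasible sets respecting both limits:
- cherries+figs: weight 7, crate count 9, value 47
- grapes: weight 11, crate count 2, value 27
- figs: weight 2, crate count 4, value 24
Best: $47.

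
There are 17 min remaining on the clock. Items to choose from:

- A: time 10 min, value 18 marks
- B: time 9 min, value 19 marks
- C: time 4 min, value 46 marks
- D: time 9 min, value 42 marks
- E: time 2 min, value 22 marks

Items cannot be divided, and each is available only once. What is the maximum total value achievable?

This is a 0/1 knapsack; check combinations near the capacity.
- C+D+E: time 4+9+2=15, value 46+42+22=110
- C+D: time 4+9=13, value 46+42=88
- B+C+E: time 9+4+2=15, value 19+46+22=87
Best: 110 marks.

110 marks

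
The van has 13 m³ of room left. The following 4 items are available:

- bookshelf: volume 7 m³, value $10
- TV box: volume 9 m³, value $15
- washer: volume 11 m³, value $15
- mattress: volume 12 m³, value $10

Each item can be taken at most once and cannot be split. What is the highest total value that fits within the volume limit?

Check high-value combinations within 13 m³:
- TV box: volume 9, value 15
- washer: volume 11, value 15
- bookshelf: volume 7, value 10
Best: $15.

$15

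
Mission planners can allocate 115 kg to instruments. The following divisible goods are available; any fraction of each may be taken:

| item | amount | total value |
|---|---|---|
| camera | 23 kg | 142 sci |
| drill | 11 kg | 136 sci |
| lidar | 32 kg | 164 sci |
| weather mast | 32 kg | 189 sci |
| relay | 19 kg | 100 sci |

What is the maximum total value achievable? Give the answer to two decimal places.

Take in order of value per unit:
- drill (136/11 per unit): all 11 → value 136, running total 136.00
- camera (142/23 per unit): all 23 → value 142, running total 278.00
- weather mast (189/32 per unit): all 32 → value 189, running total 467.00
- relay (100/19 per unit): all 19 → value 100, running total 567.00
- lidar (164/32 per unit): 30 of 32 → value 30×164/32 = 153.7500, running total 720.75
Total 720.75.

720.75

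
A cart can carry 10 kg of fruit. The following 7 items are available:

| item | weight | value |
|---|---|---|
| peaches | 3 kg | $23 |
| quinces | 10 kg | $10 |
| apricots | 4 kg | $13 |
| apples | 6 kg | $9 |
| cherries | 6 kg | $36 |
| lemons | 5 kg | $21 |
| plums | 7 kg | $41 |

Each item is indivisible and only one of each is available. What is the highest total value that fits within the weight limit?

Check high-value combinations within 10 kg:
- peaches+plums: weight 3+7=10, value 23+41=64
- peaches+cherries: weight 3+6=9, value 23+36=59
- apricots+cherries: weight 4+6=10, value 13+36=49
Best: $64.

$64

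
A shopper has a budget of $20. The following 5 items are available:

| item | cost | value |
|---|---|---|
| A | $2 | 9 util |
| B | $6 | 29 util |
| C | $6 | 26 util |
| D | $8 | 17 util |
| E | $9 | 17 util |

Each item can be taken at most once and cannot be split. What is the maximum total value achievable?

72 util

Check high-value combinations within $20:
- B+C+D: cost 6+6+8=20, value 29+26+17=72
- A+B+C: cost 2+6+6=14, value 9+29+26=64
- B+C: cost 6+6=12, value 29+26=55
- A+B+D: cost 2+6+8=16, value 9+29+17=55
- A+B+E: cost 2+6+9=17, value 9+29+17=55
Best: 72 util.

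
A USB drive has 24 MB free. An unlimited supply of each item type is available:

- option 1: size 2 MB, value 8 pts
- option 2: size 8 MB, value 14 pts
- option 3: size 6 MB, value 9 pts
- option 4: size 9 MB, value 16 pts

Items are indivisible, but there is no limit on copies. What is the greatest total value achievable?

Best value-per-unit is option 1 at 8/2, and filling with it alone uses size 12×2=24. No mix of the others beats 12×8 = 96.

96 pts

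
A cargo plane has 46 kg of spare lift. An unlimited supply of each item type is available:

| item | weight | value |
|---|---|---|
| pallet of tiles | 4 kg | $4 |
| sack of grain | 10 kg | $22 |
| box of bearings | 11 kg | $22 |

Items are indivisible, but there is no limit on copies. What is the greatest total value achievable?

Best value-per-unit is sack of grain at 22/10; filling with it alone gives 4×22 = 88.
Optimal mix: 1×pallet of tiles + 4×sack of grain → weight 44, value 92.

$92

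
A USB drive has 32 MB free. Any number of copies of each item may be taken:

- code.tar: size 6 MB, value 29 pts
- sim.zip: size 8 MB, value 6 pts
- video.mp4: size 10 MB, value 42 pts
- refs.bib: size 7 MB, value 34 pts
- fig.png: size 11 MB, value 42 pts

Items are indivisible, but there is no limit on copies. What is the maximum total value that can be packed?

Best value-per-unit is refs.bib at 34/7; filling with it alone gives 4×34 = 136.
Optimal mix: 3×code.tar + 2×refs.bib → size 32, value 155.

155 pts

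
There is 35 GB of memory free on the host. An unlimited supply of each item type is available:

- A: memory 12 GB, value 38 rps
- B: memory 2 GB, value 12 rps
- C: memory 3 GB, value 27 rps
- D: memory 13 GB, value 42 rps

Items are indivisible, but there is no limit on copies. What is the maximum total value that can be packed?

Best value-per-unit is C at 27/3; filling with it alone gives 11×27 = 297.
Optimal mix: 1×B + 11×C → memory 35, value 309.

309 rps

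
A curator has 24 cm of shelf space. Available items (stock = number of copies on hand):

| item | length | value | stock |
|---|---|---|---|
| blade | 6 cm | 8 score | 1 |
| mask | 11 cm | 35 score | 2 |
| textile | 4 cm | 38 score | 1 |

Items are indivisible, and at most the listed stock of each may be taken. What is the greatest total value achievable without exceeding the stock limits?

Top feasible selections:
- 1×blade + 1×mask + 1×textile: length 21, value 81
- 1×mask + 1×textile: length 15, value 73
Best: 81 score.

81 score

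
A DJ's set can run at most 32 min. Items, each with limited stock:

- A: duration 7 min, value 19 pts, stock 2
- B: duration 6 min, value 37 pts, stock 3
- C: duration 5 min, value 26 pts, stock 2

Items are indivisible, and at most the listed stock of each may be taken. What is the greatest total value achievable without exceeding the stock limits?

Best selections within duration 32 and stock limits:
- 3×B + 2×C: duration 28, value 163
- 1×A + 3×B + 1×C: duration 30, value 156
Best: 163 pts.

163 pts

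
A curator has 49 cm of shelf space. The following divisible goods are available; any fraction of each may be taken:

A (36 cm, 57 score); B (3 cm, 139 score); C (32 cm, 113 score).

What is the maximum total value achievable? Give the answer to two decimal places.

Take in order of value per unit:
- B (139/3 per unit): all 3 → value 139, running total 139.00
- C (113/32 per unit): all 32 → value 113, running total 252.00
- A (57/36 per unit): 14 of 36 → value 14×57/36 = 22.1667, running total 274.17
Total 274.17.

274.17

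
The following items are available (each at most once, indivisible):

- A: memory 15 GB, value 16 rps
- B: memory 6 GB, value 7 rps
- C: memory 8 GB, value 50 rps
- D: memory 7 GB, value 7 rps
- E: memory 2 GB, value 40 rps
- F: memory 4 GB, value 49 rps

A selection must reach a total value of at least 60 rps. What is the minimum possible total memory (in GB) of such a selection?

Subsets with value ≥ 60, sorted by total memory:
- E+F: memory 6, value 89
- C+E: memory 10, value 90
- C+F: memory 12, value 99
- B+E+F: memory 12, value 96
Minimum memory: 6 GB.

6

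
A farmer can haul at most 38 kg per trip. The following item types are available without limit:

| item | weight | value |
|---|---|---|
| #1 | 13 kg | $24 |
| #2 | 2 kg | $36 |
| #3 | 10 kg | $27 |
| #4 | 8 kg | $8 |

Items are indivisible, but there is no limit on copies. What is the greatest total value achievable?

$684

Best value-per-unit is #2 at 36/2, and filling with it alone uses weight 19×2=38. No mix of the others beats 19×36 = 684.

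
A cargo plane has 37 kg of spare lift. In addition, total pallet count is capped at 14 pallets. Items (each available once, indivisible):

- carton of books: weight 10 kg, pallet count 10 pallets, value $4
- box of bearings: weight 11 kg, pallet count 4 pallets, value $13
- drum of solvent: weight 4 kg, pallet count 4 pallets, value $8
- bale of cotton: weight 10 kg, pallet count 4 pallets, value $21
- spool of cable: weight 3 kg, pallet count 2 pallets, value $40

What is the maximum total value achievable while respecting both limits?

Feasible sets respecting both limits:
- box of bearings+drum of solvent+bale of cotton+spool of cable: weight 28, pallet count 14, value 82
- box of bearings+bale of cotton+spool of cable: weight 24, pallet count 10, value 74
- drum of solvent+bale of cotton+spool of cable: weight 17, pallet count 10, value 69
- box of bearings+drum of solvent+spool of cable: weight 18, pallet count 10, value 61
Best: $82.

$82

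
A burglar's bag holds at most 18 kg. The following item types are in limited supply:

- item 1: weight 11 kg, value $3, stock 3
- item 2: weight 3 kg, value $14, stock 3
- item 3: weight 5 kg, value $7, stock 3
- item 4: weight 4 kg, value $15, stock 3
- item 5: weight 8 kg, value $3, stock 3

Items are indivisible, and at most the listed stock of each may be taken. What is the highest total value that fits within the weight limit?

$73

Top feasible selections:
- 2×item 2 + 3×item 4: weight 18, value 73
- 3×item 2 + 2×item 4: weight 17, value 72
- 3×item 2 + 1×item 3 + 1×item 4: weight 18, value 64
Best: $73.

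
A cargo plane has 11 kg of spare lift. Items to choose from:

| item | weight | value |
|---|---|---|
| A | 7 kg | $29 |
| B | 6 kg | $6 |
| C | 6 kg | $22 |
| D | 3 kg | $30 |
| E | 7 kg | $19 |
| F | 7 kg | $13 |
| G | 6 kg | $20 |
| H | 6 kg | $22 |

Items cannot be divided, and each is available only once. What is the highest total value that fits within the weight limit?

$59

This is a 0/1 knapsack; check combinations near the capacity.
- A+D: weight 7+3=10, value 29+30=59
- C+D: weight 6+3=9, value 22+30=52
- D+H: weight 3+6=9, value 30+22=52
- D+G: weight 3+6=9, value 30+20=50
Best: $59.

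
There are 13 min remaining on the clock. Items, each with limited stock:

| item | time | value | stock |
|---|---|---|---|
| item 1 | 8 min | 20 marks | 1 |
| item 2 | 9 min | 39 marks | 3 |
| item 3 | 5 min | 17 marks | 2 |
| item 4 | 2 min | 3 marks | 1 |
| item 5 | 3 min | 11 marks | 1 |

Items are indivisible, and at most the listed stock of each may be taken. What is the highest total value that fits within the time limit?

50 marks

Best selections within time 13 and stock limits:
- 1×item 2 + 1×item 5: time 12, value 50
- 2×item 3 + 1×item 5: time 13, value 45
Best: 50 marks.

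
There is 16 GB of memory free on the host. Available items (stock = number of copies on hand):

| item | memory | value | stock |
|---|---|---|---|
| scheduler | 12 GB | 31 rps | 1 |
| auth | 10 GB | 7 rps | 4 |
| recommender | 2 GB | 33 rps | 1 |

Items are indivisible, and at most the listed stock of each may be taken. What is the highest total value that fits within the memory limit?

Top feasible selections:
- 1×scheduler + 1×recommender: memory 14, value 64
- 1×auth + 1×recommender: memory 12, value 40
- 1×recommender: memory 2, value 33
- 1×scheduler: memory 12, value 31
Best: 64 rps.

64 rps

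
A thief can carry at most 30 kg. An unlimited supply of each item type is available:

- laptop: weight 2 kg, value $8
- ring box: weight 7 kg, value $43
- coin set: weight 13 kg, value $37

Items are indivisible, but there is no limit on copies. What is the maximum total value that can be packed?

$180

Best value-per-unit is ring box at 43/7; filling with it alone gives 4×43 = 172.
Optimal mix: 1×laptop + 4×ring box → weight 30, value 180.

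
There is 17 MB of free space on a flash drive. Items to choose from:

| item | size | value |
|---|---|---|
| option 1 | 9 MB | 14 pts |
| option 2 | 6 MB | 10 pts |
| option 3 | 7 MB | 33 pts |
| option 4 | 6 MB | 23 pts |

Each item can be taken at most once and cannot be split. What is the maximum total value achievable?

56 pts

Check high-value combinations within 17 MB:
- option 3+option 4: size 7+6=13, value 33+23=56
- option 1+option 3: size 9+7=16, value 14+33=47
- option 2+option 3: size 6+7=13, value 10+33=43
Best: 56 pts.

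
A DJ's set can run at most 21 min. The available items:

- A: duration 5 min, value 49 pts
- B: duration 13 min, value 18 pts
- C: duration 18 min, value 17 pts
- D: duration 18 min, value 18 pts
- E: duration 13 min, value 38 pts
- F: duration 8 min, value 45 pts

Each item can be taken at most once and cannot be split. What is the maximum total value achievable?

94 pts

Check high-value combinations within 21 min:
- A+F: duration 5+8=13, value 49+45=94
- A+E: duration 5+13=18, value 49+38=87
- E+F: duration 13+8=21, value 38+45=83
Best: 94 pts.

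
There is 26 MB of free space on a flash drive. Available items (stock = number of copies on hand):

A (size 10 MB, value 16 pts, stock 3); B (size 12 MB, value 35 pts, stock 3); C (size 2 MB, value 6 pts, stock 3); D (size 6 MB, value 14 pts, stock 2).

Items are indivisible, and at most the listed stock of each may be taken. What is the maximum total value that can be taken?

Best selections within size 26 and stock limits:
- 2×B + 1×C: size 26, value 76
- 2×B: size 24, value 70
- 1×B + 1×C + 2×D: size 26, value 69
- 1×B + 3×C + 1×D: size 24, value 67
Best: 76 pts.

76 pts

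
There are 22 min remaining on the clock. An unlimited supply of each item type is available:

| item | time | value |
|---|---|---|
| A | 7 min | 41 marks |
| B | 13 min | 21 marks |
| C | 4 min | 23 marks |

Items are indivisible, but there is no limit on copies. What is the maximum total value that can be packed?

128 marks

Best value-per-unit is A at 41/7; filling with it alone gives 3×41 = 123.
Optimal mix: 2×A + 2×C → time 22, value 128.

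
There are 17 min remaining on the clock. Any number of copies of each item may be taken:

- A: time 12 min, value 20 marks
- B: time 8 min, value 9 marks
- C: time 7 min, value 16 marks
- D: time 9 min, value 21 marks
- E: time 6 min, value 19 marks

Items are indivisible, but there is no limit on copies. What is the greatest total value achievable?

Best value-per-unit is E at 19/6; filling with it alone gives 2×19 = 38.
Optimal mix: 1×D + 1×E → time 15, value 40.

40 marks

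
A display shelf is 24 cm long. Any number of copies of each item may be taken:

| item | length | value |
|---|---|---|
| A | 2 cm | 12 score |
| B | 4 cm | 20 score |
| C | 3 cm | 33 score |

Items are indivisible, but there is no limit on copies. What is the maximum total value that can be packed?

264 score

Best value-per-unit is C at 33/3, and filling with it alone uses length 8×3=24. No mix of the others beats 8×33 = 264.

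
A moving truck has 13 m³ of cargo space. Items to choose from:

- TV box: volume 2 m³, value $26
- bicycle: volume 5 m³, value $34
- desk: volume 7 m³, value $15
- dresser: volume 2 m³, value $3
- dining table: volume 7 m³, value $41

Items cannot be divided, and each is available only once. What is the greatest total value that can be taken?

Check high-value combinations within 13 m³:
- bicycle+dining table: volume 5+7=12, value 34+41=75
- TV box+dresser+dining table: volume 2+2+7=11, value 26+3+41=70
- TV box+dining table: volume 2+7=9, value 26+41=67
Best: $75.

$75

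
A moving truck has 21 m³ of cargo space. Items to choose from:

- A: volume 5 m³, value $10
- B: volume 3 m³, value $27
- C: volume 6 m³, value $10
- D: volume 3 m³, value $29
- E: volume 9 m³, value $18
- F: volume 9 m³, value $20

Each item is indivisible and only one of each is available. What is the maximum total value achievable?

Check high-value combinations within 21 m³:
- A+B+D+F: volume 5+3+3+9=20, value 10+27+29+20=86
- B+C+D+F: volume 3+6+3+9=21, value 27+10+29+20=86
- A+B+D+E: volume 5+3+3+9=20, value 10+27+29+18=84
- B+C+D+E: volume 3+6+3+9=21, value 27+10+29+18=84
- B+D+F: volume 3+3+9=15, value 27+29+20=76
Best: $86.

$86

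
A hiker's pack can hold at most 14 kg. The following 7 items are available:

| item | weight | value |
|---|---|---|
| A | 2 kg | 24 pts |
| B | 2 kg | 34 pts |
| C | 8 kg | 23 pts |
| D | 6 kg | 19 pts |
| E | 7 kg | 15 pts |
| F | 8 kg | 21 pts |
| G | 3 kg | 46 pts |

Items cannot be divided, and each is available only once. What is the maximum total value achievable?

123 pts

Check high-value combinations within 14 kg:
- A+B+D+G: weight 2+2+6+3=13, value 24+34+19+46=123
- A+B+E+G: weight 2+2+7+3=14, value 24+34+15+46=119
- A+B+G: weight 2+2+3=7, value 24+34+46=104
Best: 123 pts.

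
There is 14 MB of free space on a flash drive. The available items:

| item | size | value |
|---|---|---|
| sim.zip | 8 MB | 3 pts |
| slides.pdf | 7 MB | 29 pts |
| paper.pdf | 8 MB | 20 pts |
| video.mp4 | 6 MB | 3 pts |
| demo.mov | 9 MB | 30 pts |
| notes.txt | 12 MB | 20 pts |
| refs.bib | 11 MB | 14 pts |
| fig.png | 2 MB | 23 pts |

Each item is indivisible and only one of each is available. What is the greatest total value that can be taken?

Check high-value combinations within 14 MB:
- demo.mov+fig.png: size 9+2=11, value 30+23=53
- slides.pdf+fig.png: size 7+2=9, value 29+23=52
- paper.pdf+fig.png: size 8+2=10, value 20+23=43
Best: 53 pts.

53 pts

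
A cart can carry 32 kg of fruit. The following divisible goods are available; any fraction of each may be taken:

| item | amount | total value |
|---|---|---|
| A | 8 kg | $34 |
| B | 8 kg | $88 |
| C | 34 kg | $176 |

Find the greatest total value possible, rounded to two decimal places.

Take in order of value per unit:
- B (88/8 per unit): all 8 → value 88, running total 88.00
- C (176/34 per unit): 24 of 34 → value 24×176/34 = 124.2353, running total 212.24
Total 212.24.

212.24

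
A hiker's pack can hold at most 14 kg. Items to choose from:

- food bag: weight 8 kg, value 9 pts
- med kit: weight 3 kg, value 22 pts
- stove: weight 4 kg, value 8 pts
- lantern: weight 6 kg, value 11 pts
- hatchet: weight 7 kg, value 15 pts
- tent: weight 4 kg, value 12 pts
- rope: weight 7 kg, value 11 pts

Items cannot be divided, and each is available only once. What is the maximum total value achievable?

This is a 0/1 knapsack; check combinations near the capacity.
- med kit+hatchet+tent: weight 3+7+4=14, value 22+15+12=49
- med kit+lantern+tent: weight 3+6+4=13, value 22+11+12=45
- med kit+stove+hatchet: weight 3+4+7=14, value 22+8+15=45
- med kit+tent+rope: weight 3+4+7=14, value 22+12+11=45
- med kit+stove+tent: weight 3+4+4=11, value 22+8+12=42
Best: 49 pts.

49 pts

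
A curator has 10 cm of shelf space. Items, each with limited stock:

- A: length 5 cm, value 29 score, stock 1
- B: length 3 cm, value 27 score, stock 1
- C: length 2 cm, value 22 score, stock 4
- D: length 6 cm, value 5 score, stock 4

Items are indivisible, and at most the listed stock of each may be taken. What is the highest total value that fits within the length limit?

93 score

Top feasible selections:
- 1×B + 3×C: length 9, value 93
- 4×C: length 8, value 88
Best: 93 score.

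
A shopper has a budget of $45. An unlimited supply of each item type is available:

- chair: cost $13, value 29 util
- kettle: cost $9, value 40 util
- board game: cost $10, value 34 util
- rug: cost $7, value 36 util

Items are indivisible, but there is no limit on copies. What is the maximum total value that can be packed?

220 util

Best value-per-unit is rug at 36/7; filling with it alone gives 6×36 = 216.
Optimal mix: 1×kettle + 5×rug → cost 44, value 220.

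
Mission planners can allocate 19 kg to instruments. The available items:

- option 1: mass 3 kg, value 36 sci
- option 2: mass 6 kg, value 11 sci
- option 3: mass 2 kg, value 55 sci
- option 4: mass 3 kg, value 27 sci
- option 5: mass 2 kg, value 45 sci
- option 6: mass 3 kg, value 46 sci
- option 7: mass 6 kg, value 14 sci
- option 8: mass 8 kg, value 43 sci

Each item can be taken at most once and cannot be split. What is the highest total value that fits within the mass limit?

This is a 0/1 knapsack; check combinations near the capacity.
- option 1+option 3+option 5+option 6+option 8: mass 3+2+2+3+8=18, value 36+55+45+46+43=225
- option 1+option 3+option 4+option 5+option 6+option 7: mass 3+2+3+2+3+6=19, value 36+55+27+45+46+14=223
- option 1+option 2+option 3+option 4+option 5+option 6: mass 3+6+2+3+2+3=19, value 36+11+55+27+45+46=220
Best: 225 sci.

225 sci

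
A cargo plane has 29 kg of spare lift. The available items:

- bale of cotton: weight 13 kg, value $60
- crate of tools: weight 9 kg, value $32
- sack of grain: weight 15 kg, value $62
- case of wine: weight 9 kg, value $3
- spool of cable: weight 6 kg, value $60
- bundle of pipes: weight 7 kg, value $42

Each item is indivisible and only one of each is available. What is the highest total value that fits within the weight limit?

This is a 0/1 knapsack; check combinations near the capacity.
- sack of grain+spool of cable+bundle of pipes: weight 15+6+7=28, value 62+60+42=164
- bale of cotton+spool of cable+bundle of pipes: weight 13+6+7=26, value 60+60+42=162
- bale of cotton+crate of tools+spool of cable: weight 13+9+6=28, value 60+32+60=152
Best: $164.

$164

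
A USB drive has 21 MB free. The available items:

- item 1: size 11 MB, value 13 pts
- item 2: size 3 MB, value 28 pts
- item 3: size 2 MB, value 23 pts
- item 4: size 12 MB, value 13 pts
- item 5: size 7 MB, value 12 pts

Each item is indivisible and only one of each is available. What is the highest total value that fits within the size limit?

Check high-value combinations within 21 MB:
- item 1+item 2+item 3: size 11+3+2=16, value 13+28+23=64
- item 2+item 3+item 4: size 3+2+12=17, value 28+23+13=64
- item 2+item 3+item 5: size 3+2+7=12, value 28+23+12=63
Best: 64 pts.

64 pts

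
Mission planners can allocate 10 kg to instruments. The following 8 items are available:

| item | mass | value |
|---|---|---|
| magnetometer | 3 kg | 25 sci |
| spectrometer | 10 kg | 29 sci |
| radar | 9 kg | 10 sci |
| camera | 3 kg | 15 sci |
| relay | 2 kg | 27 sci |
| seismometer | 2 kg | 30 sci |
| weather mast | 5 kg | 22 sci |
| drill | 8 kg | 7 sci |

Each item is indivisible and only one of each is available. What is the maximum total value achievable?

97 sci

This is a 0/1 knapsack; check combinations near the capacity.
- magnetometer+camera+relay+seismometer: mass 3+3+2+2=10, value 25+15+27+30=97
- magnetometer+relay+seismometer: mass 3+2+2=7, value 25+27+30=82
- relay+seismometer+weather mast: mass 2+2+5=9, value 27+30+22=79
- magnetometer+seismometer+weather mast: mass 3+2+5=10, value 25+30+22=77
Best: 97 sci.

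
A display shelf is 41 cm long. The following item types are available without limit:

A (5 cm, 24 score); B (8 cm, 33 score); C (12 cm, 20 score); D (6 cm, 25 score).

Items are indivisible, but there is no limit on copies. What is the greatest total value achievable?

193 score

Best value-per-unit is A at 24/5; filling with it alone gives 8×24 = 192.
Optimal mix: 7×A + 1×D → length 41, value 193.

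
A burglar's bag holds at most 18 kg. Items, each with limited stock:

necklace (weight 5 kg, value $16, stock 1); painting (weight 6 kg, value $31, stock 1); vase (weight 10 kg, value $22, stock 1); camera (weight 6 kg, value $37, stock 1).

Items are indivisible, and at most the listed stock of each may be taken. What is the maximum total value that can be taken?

Top feasible selections:
- 1×necklace + 1×painting + 1×camera: weight 17, value 84
- 1×painting + 1×camera: weight 12, value 68
- 1×vase + 1×camera: weight 16, value 59
- 1×necklace + 1×camera: weight 11, value 53
Best: $84.

$84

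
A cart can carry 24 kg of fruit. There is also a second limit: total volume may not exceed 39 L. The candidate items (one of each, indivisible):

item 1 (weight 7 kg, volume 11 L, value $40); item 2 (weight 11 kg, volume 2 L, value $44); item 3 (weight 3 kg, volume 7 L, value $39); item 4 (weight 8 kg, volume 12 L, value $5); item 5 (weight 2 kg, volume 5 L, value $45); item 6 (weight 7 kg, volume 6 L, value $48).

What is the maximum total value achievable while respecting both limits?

Feasible sets respecting both limits:
- item 2+item 3+item 5+item 6: weight 23, volume 20, value 176
- item 1+item 3+item 5+item 6: weight 19, volume 29, value 172
- item 1+item 2+item 3+item 5: weight 23, volume 25, value 168
Best: $176.

$176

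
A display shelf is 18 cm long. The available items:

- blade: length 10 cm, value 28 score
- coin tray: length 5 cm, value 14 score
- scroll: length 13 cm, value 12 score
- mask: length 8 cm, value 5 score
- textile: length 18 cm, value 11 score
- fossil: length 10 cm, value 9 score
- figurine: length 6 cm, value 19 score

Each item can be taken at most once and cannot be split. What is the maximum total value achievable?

47 score

Check high-value combinations within 18 cm:
- blade+figurine: length 10+6=16, value 28+19=47
- blade+coin tray: length 10+5=15, value 28+14=42
- coin tray+figurine: length 5+6=11, value 14+19=33
- blade+mask: length 10+8=18, value 28+5=33
Best: 47 score.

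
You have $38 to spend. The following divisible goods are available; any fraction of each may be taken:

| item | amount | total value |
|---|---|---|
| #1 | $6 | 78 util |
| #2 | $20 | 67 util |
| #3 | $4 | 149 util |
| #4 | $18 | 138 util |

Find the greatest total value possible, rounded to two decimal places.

Take in order of value per unit:
- #3 (149/4 per unit): all 4 → value 149, running total 149.00
- #1 (78/6 per unit): all 6 → value 78, running total 227.00
- #4 (138/18 per unit): all 18 → value 138, running total 365.00
- #2 (67/20 per unit): 10 of 20 → value 10×67/20 = 33.5000, running total 398.50
Total 398.50.

398.50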